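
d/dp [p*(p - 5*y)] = 2*p - 5*y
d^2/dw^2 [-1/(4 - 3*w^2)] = 6*(9*w^2 + 4)/(3*w^2 - 4)^3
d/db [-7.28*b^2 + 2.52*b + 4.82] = 2.52 - 14.56*b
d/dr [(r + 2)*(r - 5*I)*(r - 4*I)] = 3*r^2 + r*(4 - 18*I) - 20 - 18*I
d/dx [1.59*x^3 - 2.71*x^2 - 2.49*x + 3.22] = 4.77*x^2 - 5.42*x - 2.49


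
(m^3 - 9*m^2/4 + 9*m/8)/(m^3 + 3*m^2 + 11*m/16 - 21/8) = 2*m*(2*m - 3)/(4*m^2 + 15*m + 14)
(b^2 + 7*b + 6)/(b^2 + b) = (b + 6)/b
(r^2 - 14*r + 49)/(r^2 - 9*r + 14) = (r - 7)/(r - 2)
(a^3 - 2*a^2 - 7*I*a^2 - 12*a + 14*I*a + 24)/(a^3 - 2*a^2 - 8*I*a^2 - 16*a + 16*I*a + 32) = (a - 3*I)/(a - 4*I)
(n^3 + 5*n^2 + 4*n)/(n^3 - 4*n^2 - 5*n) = (n + 4)/(n - 5)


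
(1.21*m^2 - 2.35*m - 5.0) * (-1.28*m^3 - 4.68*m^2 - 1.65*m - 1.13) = -1.5488*m^5 - 2.6548*m^4 + 15.4015*m^3 + 25.9102*m^2 + 10.9055*m + 5.65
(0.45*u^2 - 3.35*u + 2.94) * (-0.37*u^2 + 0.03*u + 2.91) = -0.1665*u^4 + 1.253*u^3 + 0.1212*u^2 - 9.6603*u + 8.5554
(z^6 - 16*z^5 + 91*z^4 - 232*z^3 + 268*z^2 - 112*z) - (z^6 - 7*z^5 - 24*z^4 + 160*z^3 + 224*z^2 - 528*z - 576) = -9*z^5 + 115*z^4 - 392*z^3 + 44*z^2 + 416*z + 576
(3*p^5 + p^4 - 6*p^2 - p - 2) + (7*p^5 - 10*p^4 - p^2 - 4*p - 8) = 10*p^5 - 9*p^4 - 7*p^2 - 5*p - 10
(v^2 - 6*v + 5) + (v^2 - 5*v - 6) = 2*v^2 - 11*v - 1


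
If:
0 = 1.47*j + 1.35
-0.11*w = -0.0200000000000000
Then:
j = -0.92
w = 0.18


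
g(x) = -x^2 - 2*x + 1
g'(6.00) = -14.00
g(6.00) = -47.00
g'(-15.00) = 28.00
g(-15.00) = -194.00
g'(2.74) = -7.48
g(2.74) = -11.99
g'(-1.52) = 1.04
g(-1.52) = 1.73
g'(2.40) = -6.80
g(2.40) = -9.56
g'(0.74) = -3.48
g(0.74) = -1.03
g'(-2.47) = 2.94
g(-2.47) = -0.16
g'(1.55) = -5.10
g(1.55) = -4.50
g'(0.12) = -2.24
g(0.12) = 0.75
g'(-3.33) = 4.66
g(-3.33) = -3.43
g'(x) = -2*x - 2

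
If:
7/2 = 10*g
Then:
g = 7/20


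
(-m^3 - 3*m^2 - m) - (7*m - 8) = -m^3 - 3*m^2 - 8*m + 8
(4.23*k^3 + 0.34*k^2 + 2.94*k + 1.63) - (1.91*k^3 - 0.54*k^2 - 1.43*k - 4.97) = 2.32*k^3 + 0.88*k^2 + 4.37*k + 6.6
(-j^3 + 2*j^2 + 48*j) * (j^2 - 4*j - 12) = -j^5 + 6*j^4 + 52*j^3 - 216*j^2 - 576*j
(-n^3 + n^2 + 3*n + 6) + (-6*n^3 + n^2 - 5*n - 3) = -7*n^3 + 2*n^2 - 2*n + 3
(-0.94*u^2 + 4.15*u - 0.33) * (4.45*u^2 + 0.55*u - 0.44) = -4.183*u^4 + 17.9505*u^3 + 1.2276*u^2 - 2.0075*u + 0.1452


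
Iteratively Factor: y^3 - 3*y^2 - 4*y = (y)*(y^2 - 3*y - 4) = y*(y - 4)*(y + 1)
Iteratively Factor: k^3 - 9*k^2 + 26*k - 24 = (k - 2)*(k^2 - 7*k + 12) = (k - 3)*(k - 2)*(k - 4)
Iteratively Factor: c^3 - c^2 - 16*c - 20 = (c - 5)*(c^2 + 4*c + 4) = (c - 5)*(c + 2)*(c + 2)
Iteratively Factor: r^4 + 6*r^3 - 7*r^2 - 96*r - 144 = (r + 3)*(r^3 + 3*r^2 - 16*r - 48) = (r + 3)*(r + 4)*(r^2 - r - 12) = (r + 3)^2*(r + 4)*(r - 4)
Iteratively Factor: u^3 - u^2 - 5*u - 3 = (u - 3)*(u^2 + 2*u + 1) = (u - 3)*(u + 1)*(u + 1)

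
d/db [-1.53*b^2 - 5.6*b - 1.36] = -3.06*b - 5.6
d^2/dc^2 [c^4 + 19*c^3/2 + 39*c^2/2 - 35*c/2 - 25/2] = 12*c^2 + 57*c + 39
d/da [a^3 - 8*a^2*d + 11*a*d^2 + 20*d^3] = 3*a^2 - 16*a*d + 11*d^2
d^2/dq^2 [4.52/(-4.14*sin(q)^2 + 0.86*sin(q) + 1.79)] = (-309.883968*sin(q)^4 + 48.279024*sin(q)^3 + 327.499312*sin(q)^2 - 89.59996*sin(q) + 73.677808)/(-4.14*sin(q)^2 + 0.86*sin(q) + 1.79)^3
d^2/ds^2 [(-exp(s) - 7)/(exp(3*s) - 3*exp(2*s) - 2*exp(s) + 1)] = (-4*exp(6*s) - 54*exp(5*s) + 214*exp(4*s) - 205*exp(3*s) - 81*exp(2*s) - 114*exp(s) - 15)*exp(s)/(exp(9*s) - 9*exp(8*s) + 21*exp(7*s) + 12*exp(6*s) - 60*exp(5*s) - 21*exp(4*s) + 31*exp(3*s) + 3*exp(2*s) - 6*exp(s) + 1)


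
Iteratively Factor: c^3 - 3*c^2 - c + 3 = (c - 3)*(c^2 - 1) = (c - 3)*(c + 1)*(c - 1)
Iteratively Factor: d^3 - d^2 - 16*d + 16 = (d - 4)*(d^2 + 3*d - 4) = (d - 4)*(d - 1)*(d + 4)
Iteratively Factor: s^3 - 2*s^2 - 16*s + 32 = (s - 2)*(s^2 - 16) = (s - 4)*(s - 2)*(s + 4)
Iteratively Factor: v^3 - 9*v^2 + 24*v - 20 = (v - 5)*(v^2 - 4*v + 4) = (v - 5)*(v - 2)*(v - 2)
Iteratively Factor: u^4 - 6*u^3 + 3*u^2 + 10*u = (u - 5)*(u^3 - u^2 - 2*u) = u*(u - 5)*(u^2 - u - 2) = u*(u - 5)*(u - 2)*(u + 1)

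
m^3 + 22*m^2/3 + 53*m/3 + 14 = (m + 2)*(m + 7/3)*(m + 3)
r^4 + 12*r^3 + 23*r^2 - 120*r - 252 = (r - 3)*(r + 2)*(r + 6)*(r + 7)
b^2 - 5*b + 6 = (b - 3)*(b - 2)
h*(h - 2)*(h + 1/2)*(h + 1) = h^4 - h^3/2 - 5*h^2/2 - h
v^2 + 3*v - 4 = (v - 1)*(v + 4)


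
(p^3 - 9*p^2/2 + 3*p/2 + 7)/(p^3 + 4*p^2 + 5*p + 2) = (p^2 - 11*p/2 + 7)/(p^2 + 3*p + 2)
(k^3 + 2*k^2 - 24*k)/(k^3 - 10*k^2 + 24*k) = (k + 6)/(k - 6)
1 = 1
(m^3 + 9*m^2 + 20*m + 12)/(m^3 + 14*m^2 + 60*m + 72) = (m + 1)/(m + 6)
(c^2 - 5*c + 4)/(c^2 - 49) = (c^2 - 5*c + 4)/(c^2 - 49)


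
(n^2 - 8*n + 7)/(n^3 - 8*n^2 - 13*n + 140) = (n - 1)/(n^2 - n - 20)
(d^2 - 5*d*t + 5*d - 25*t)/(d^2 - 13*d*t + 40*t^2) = (-d - 5)/(-d + 8*t)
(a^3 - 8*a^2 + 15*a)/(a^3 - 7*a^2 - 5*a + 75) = a*(a - 3)/(a^2 - 2*a - 15)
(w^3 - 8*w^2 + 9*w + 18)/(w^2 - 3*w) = w - 5 - 6/w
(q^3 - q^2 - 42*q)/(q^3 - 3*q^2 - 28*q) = (q + 6)/(q + 4)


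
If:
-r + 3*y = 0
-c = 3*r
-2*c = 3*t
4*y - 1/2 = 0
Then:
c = -9/8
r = 3/8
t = 3/4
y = 1/8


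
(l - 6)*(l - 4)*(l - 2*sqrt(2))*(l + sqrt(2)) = l^4 - 10*l^3 - sqrt(2)*l^3 + 10*sqrt(2)*l^2 + 20*l^2 - 24*sqrt(2)*l + 40*l - 96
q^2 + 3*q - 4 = (q - 1)*(q + 4)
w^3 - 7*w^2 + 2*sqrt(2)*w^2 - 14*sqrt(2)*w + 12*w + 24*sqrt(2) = (w - 4)*(w - 3)*(w + 2*sqrt(2))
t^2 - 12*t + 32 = (t - 8)*(t - 4)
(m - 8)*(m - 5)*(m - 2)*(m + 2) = m^4 - 13*m^3 + 36*m^2 + 52*m - 160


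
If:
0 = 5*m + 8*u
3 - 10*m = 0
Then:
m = 3/10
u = -3/16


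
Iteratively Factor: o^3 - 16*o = (o + 4)*(o^2 - 4*o) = o*(o + 4)*(o - 4)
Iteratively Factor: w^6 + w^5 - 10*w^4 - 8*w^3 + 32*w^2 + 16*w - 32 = (w - 2)*(w^5 + 3*w^4 - 4*w^3 - 16*w^2 + 16) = (w - 2)^2*(w^4 + 5*w^3 + 6*w^2 - 4*w - 8) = (w - 2)^2*(w - 1)*(w^3 + 6*w^2 + 12*w + 8) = (w - 2)^2*(w - 1)*(w + 2)*(w^2 + 4*w + 4) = (w - 2)^2*(w - 1)*(w + 2)^2*(w + 2)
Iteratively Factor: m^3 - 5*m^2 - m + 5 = (m + 1)*(m^2 - 6*m + 5) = (m - 1)*(m + 1)*(m - 5)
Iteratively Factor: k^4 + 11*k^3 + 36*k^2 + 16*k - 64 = (k + 4)*(k^3 + 7*k^2 + 8*k - 16) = (k + 4)^2*(k^2 + 3*k - 4) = (k + 4)^3*(k - 1)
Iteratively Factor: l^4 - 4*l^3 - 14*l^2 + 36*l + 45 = (l - 5)*(l^3 + l^2 - 9*l - 9) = (l - 5)*(l - 3)*(l^2 + 4*l + 3) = (l - 5)*(l - 3)*(l + 1)*(l + 3)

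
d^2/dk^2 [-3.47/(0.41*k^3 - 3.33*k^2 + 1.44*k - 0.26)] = ((8.5362*k - 23.1102)*(0.41*k^3 - 3.33*k^2 + 1.44*k - 0.26) - 3.47*(1.23*k^2 - 6.66*k + 1.44)*(2.46*k^2 - 13.32*k + 2.88))/(0.41*k^3 - 3.33*k^2 + 1.44*k - 0.26)^3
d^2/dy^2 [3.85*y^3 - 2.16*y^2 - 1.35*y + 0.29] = 23.1*y - 4.32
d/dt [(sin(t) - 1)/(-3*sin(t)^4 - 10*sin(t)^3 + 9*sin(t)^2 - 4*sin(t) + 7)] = (9*sin(t)^4 + 8*sin(t)^3 - 39*sin(t)^2 + 18*sin(t) + 3)*cos(t)/(3*sin(t)^4 + 10*sin(t)^3 - 9*sin(t)^2 + 4*sin(t) - 7)^2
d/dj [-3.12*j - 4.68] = -3.12000000000000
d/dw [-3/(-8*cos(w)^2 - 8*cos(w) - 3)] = 24*(sin(w) + sin(2*w))/(8*cos(w) + 4*cos(2*w) + 7)^2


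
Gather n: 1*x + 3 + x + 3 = 2*x + 6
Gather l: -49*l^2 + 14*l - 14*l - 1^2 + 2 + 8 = 9 - 49*l^2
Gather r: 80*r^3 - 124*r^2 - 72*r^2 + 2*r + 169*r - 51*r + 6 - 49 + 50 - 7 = 80*r^3 - 196*r^2 + 120*r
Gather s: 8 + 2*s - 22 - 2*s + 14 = 0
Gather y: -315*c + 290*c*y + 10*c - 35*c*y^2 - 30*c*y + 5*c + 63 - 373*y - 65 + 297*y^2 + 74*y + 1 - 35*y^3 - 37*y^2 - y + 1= -300*c - 35*y^3 + y^2*(260 - 35*c) + y*(260*c - 300)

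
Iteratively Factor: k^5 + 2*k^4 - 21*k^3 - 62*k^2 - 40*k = (k - 5)*(k^4 + 7*k^3 + 14*k^2 + 8*k) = (k - 5)*(k + 1)*(k^3 + 6*k^2 + 8*k) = (k - 5)*(k + 1)*(k + 2)*(k^2 + 4*k) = (k - 5)*(k + 1)*(k + 2)*(k + 4)*(k)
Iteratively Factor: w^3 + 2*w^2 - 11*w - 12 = (w + 4)*(w^2 - 2*w - 3) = (w - 3)*(w + 4)*(w + 1)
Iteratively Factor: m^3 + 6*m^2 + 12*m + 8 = (m + 2)*(m^2 + 4*m + 4) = (m + 2)^2*(m + 2)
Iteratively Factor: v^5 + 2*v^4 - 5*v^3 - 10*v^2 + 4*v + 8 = (v + 2)*(v^4 - 5*v^2 + 4) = (v + 1)*(v + 2)*(v^3 - v^2 - 4*v + 4) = (v + 1)*(v + 2)^2*(v^2 - 3*v + 2) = (v - 2)*(v + 1)*(v + 2)^2*(v - 1)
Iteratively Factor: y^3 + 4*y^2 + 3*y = (y + 1)*(y^2 + 3*y) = y*(y + 1)*(y + 3)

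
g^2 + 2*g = g*(g + 2)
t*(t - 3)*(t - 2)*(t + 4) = t^4 - t^3 - 14*t^2 + 24*t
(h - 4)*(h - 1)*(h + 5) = h^3 - 21*h + 20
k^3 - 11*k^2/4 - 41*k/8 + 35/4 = (k - 7/2)*(k - 5/4)*(k + 2)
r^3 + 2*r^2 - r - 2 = (r - 1)*(r + 1)*(r + 2)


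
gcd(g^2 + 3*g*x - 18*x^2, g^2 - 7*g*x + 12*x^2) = -g + 3*x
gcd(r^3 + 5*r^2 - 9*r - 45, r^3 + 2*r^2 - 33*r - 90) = r^2 + 8*r + 15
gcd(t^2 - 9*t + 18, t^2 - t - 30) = t - 6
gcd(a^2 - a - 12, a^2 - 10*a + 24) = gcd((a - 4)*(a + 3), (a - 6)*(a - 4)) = a - 4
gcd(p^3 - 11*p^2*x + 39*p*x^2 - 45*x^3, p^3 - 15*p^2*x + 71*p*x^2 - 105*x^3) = p^2 - 8*p*x + 15*x^2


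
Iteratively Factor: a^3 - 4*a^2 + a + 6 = (a + 1)*(a^2 - 5*a + 6) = (a - 3)*(a + 1)*(a - 2)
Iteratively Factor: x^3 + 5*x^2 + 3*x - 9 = (x + 3)*(x^2 + 2*x - 3) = (x - 1)*(x + 3)*(x + 3)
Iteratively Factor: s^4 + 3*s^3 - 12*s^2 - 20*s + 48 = (s + 4)*(s^3 - s^2 - 8*s + 12) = (s + 3)*(s + 4)*(s^2 - 4*s + 4) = (s - 2)*(s + 3)*(s + 4)*(s - 2)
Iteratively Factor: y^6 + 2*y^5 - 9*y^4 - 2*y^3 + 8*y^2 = (y - 2)*(y^5 + 4*y^4 - y^3 - 4*y^2) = y*(y - 2)*(y^4 + 4*y^3 - y^2 - 4*y) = y*(y - 2)*(y - 1)*(y^3 + 5*y^2 + 4*y) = y*(y - 2)*(y - 1)*(y + 4)*(y^2 + y) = y^2*(y - 2)*(y - 1)*(y + 4)*(y + 1)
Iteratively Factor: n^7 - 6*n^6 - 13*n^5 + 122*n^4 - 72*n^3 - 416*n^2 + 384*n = (n)*(n^6 - 6*n^5 - 13*n^4 + 122*n^3 - 72*n^2 - 416*n + 384) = n*(n + 4)*(n^5 - 10*n^4 + 27*n^3 + 14*n^2 - 128*n + 96) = n*(n - 1)*(n + 4)*(n^4 - 9*n^3 + 18*n^2 + 32*n - 96) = n*(n - 3)*(n - 1)*(n + 4)*(n^3 - 6*n^2 + 32) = n*(n - 4)*(n - 3)*(n - 1)*(n + 4)*(n^2 - 2*n - 8) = n*(n - 4)*(n - 3)*(n - 1)*(n + 2)*(n + 4)*(n - 4)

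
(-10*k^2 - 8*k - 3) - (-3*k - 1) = -10*k^2 - 5*k - 2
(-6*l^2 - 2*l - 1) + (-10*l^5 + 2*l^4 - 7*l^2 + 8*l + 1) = -10*l^5 + 2*l^4 - 13*l^2 + 6*l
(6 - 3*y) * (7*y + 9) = -21*y^2 + 15*y + 54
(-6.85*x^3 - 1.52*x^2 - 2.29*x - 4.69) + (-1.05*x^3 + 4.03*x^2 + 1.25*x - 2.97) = -7.9*x^3 + 2.51*x^2 - 1.04*x - 7.66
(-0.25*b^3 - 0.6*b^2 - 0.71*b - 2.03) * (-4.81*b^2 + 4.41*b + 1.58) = 1.2025*b^5 + 1.7835*b^4 + 0.374099999999999*b^3 + 5.6852*b^2 - 10.0741*b - 3.2074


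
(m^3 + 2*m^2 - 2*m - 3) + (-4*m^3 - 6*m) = -3*m^3 + 2*m^2 - 8*m - 3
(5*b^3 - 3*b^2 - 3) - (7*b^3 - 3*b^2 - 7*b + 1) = -2*b^3 + 7*b - 4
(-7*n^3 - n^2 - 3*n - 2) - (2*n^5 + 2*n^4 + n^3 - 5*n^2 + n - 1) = -2*n^5 - 2*n^4 - 8*n^3 + 4*n^2 - 4*n - 1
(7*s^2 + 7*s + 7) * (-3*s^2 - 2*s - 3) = -21*s^4 - 35*s^3 - 56*s^2 - 35*s - 21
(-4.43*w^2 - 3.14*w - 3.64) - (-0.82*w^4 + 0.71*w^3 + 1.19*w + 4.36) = 0.82*w^4 - 0.71*w^3 - 4.43*w^2 - 4.33*w - 8.0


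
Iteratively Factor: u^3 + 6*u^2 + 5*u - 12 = (u + 3)*(u^2 + 3*u - 4) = (u - 1)*(u + 3)*(u + 4)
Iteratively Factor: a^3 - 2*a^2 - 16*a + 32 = (a - 2)*(a^2 - 16) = (a - 2)*(a + 4)*(a - 4)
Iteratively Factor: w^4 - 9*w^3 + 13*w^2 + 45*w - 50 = (w - 5)*(w^3 - 4*w^2 - 7*w + 10) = (w - 5)*(w - 1)*(w^2 - 3*w - 10) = (w - 5)^2*(w - 1)*(w + 2)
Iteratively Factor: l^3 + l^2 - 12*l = (l + 4)*(l^2 - 3*l) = l*(l + 4)*(l - 3)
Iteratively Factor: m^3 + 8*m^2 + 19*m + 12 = (m + 1)*(m^2 + 7*m + 12) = (m + 1)*(m + 3)*(m + 4)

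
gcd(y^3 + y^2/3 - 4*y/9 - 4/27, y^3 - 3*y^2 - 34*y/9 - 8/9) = y^2 + y + 2/9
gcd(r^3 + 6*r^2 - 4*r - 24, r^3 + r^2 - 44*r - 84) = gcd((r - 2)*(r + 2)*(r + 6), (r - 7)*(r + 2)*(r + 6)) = r^2 + 8*r + 12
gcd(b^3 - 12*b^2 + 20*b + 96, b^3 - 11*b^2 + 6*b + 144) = b^2 - 14*b + 48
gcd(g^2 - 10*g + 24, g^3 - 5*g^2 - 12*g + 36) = g - 6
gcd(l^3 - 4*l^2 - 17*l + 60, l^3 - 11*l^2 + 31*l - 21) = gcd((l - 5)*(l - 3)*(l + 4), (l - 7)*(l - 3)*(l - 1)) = l - 3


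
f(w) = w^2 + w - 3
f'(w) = 2*w + 1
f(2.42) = 5.28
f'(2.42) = 5.84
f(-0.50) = -3.25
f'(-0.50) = 0.00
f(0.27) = -2.66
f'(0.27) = 1.54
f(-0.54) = -3.25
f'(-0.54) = -0.08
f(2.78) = 7.51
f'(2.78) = 6.56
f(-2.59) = 1.12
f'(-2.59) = -4.18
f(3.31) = 11.27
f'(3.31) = 7.62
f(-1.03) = -2.97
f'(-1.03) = -1.06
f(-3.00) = 3.00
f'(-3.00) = -5.00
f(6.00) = 39.00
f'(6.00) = 13.00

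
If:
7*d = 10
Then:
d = 10/7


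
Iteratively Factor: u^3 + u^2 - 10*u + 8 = (u + 4)*(u^2 - 3*u + 2) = (u - 2)*(u + 4)*(u - 1)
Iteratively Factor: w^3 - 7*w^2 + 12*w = (w)*(w^2 - 7*w + 12) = w*(w - 3)*(w - 4)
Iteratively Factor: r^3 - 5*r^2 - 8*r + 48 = (r - 4)*(r^2 - r - 12) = (r - 4)^2*(r + 3)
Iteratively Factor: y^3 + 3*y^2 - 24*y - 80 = (y + 4)*(y^2 - y - 20) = (y + 4)^2*(y - 5)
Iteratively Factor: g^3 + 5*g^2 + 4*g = (g + 4)*(g^2 + g) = (g + 1)*(g + 4)*(g)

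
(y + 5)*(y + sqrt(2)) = y^2 + sqrt(2)*y + 5*y + 5*sqrt(2)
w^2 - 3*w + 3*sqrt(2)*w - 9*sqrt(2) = (w - 3)*(w + 3*sqrt(2))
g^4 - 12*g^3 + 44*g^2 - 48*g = g*(g - 6)*(g - 4)*(g - 2)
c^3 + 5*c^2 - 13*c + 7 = (c - 1)^2*(c + 7)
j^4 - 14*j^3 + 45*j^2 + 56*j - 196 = (j - 7)^2*(j - 2)*(j + 2)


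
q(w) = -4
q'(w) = 0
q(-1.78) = -4.00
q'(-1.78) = 0.00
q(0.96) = -4.00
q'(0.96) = 0.00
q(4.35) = -4.00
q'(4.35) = 0.00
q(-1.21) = -4.00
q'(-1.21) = 0.00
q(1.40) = -4.00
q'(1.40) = 0.00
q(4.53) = -4.00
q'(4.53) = 0.00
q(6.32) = -4.00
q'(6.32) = 0.00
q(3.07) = -4.00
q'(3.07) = 0.00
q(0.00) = -4.00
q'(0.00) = 0.00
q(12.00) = -4.00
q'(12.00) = 0.00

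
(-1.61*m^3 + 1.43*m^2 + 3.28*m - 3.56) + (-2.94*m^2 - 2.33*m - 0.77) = -1.61*m^3 - 1.51*m^2 + 0.95*m - 4.33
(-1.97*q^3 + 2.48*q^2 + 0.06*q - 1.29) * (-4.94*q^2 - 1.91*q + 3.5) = 9.7318*q^5 - 8.4885*q^4 - 11.9282*q^3 + 14.938*q^2 + 2.6739*q - 4.515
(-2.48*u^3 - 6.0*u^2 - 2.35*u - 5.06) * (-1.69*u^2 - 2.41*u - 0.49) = 4.1912*u^5 + 16.1168*u^4 + 19.6467*u^3 + 17.1549*u^2 + 13.3461*u + 2.4794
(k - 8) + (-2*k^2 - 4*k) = -2*k^2 - 3*k - 8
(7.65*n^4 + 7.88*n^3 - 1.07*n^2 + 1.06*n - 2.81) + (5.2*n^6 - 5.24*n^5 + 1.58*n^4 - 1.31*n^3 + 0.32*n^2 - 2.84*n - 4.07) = 5.2*n^6 - 5.24*n^5 + 9.23*n^4 + 6.57*n^3 - 0.75*n^2 - 1.78*n - 6.88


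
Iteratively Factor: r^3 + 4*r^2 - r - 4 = (r - 1)*(r^2 + 5*r + 4) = (r - 1)*(r + 4)*(r + 1)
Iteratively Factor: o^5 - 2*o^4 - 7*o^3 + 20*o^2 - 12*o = (o)*(o^4 - 2*o^3 - 7*o^2 + 20*o - 12) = o*(o + 3)*(o^3 - 5*o^2 + 8*o - 4) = o*(o - 2)*(o + 3)*(o^2 - 3*o + 2) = o*(o - 2)*(o - 1)*(o + 3)*(o - 2)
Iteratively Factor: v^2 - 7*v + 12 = (v - 3)*(v - 4)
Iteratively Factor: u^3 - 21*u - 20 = (u + 4)*(u^2 - 4*u - 5) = (u + 1)*(u + 4)*(u - 5)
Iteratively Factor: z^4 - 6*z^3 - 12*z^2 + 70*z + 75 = (z - 5)*(z^3 - z^2 - 17*z - 15) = (z - 5)*(z + 1)*(z^2 - 2*z - 15) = (z - 5)*(z + 1)*(z + 3)*(z - 5)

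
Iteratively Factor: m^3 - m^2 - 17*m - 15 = (m - 5)*(m^2 + 4*m + 3) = (m - 5)*(m + 1)*(m + 3)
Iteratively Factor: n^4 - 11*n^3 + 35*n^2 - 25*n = (n - 5)*(n^3 - 6*n^2 + 5*n) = (n - 5)^2*(n^2 - n) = (n - 5)^2*(n - 1)*(n)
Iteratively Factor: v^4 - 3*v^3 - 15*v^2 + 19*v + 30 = (v + 1)*(v^3 - 4*v^2 - 11*v + 30) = (v - 5)*(v + 1)*(v^2 + v - 6) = (v - 5)*(v + 1)*(v + 3)*(v - 2)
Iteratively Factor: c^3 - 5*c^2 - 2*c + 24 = (c + 2)*(c^2 - 7*c + 12) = (c - 3)*(c + 2)*(c - 4)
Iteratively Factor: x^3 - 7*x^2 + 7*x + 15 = (x + 1)*(x^2 - 8*x + 15) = (x - 3)*(x + 1)*(x - 5)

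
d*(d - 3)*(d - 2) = d^3 - 5*d^2 + 6*d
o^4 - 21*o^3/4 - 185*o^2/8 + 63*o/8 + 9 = (o - 8)*(o - 3/4)*(o + 1/2)*(o + 3)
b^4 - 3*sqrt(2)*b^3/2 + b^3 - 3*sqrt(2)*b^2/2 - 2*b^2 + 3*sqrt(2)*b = b*(b - 1)*(b + 2)*(b - 3*sqrt(2)/2)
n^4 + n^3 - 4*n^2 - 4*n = n*(n - 2)*(n + 1)*(n + 2)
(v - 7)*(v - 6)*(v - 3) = v^3 - 16*v^2 + 81*v - 126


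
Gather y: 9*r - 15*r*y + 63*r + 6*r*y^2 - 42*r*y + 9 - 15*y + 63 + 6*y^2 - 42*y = 72*r + y^2*(6*r + 6) + y*(-57*r - 57) + 72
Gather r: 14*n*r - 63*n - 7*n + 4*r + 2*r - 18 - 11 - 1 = -70*n + r*(14*n + 6) - 30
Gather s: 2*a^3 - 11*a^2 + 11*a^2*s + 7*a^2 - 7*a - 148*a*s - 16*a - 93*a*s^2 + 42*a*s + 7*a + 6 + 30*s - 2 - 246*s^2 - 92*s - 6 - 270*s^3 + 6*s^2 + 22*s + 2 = 2*a^3 - 4*a^2 - 16*a - 270*s^3 + s^2*(-93*a - 240) + s*(11*a^2 - 106*a - 40)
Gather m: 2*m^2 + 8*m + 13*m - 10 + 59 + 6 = 2*m^2 + 21*m + 55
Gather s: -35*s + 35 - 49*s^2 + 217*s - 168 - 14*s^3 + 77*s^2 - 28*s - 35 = -14*s^3 + 28*s^2 + 154*s - 168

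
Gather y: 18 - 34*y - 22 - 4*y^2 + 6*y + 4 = -4*y^2 - 28*y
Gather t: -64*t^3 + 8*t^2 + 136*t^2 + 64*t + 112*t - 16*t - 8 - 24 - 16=-64*t^3 + 144*t^2 + 160*t - 48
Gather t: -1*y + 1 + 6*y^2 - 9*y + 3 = 6*y^2 - 10*y + 4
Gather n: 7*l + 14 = 7*l + 14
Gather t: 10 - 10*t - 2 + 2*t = 8 - 8*t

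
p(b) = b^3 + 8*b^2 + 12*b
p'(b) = 3*b^2 + 16*b + 12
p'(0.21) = 15.49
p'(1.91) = 53.50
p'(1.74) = 48.92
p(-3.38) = 12.22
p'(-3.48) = -7.35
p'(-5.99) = 23.80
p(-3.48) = 12.98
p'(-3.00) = -9.00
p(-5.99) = 0.24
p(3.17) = 150.29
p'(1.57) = 44.51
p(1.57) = 42.43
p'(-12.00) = 252.00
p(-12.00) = -720.00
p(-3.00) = 9.00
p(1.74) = 50.37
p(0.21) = 2.88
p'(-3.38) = -7.81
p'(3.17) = 92.87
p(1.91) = 59.07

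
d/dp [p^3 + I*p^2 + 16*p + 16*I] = 3*p^2 + 2*I*p + 16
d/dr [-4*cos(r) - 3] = 4*sin(r)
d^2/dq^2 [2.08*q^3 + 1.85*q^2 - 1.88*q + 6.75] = 12.48*q + 3.7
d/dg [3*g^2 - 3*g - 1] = 6*g - 3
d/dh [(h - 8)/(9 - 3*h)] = -5/(3*(h - 3)^2)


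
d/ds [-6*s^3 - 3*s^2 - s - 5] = -18*s^2 - 6*s - 1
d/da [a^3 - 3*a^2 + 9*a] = 3*a^2 - 6*a + 9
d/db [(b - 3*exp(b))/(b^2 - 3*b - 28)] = (-(b - 3*exp(b))*(2*b - 3) + (3*exp(b) - 1)*(-b^2 + 3*b + 28))/(-b^2 + 3*b + 28)^2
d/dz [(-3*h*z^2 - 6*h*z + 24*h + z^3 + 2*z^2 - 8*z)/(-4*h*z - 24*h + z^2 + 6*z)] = (2*(-2*h + z + 3)*(3*h*z^2 + 6*h*z - 24*h - z^3 - 2*z^2 + 8*z) + (4*h*z + 24*h - z^2 - 6*z)*(6*h*z + 6*h - 3*z^2 - 4*z + 8))/(4*h*z + 24*h - z^2 - 6*z)^2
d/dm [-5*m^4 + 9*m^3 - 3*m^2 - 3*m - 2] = -20*m^3 + 27*m^2 - 6*m - 3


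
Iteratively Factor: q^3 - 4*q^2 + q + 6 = (q + 1)*(q^2 - 5*q + 6) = (q - 2)*(q + 1)*(q - 3)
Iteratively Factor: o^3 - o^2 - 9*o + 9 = (o - 1)*(o^2 - 9) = (o - 3)*(o - 1)*(o + 3)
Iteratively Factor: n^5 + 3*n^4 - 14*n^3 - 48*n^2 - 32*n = (n - 4)*(n^4 + 7*n^3 + 14*n^2 + 8*n) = (n - 4)*(n + 2)*(n^3 + 5*n^2 + 4*n) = (n - 4)*(n + 2)*(n + 4)*(n^2 + n) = n*(n - 4)*(n + 2)*(n + 4)*(n + 1)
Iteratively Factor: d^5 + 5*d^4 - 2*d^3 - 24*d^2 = (d - 2)*(d^4 + 7*d^3 + 12*d^2) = (d - 2)*(d + 4)*(d^3 + 3*d^2) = (d - 2)*(d + 3)*(d + 4)*(d^2) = d*(d - 2)*(d + 3)*(d + 4)*(d)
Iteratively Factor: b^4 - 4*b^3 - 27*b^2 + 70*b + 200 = (b - 5)*(b^3 + b^2 - 22*b - 40) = (b - 5)*(b + 4)*(b^2 - 3*b - 10) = (b - 5)*(b + 2)*(b + 4)*(b - 5)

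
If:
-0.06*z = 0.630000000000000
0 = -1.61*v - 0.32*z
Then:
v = 2.09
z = -10.50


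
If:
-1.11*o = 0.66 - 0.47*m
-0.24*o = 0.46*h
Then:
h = -0.521739130434783*o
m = 2.36170212765957*o + 1.40425531914894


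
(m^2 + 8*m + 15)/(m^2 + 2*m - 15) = (m + 3)/(m - 3)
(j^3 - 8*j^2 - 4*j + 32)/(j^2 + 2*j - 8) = (j^2 - 6*j - 16)/(j + 4)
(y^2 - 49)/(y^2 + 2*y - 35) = (y - 7)/(y - 5)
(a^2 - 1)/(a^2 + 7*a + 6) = (a - 1)/(a + 6)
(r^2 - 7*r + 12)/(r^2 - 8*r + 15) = (r - 4)/(r - 5)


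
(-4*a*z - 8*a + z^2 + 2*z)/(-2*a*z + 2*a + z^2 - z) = (4*a*z + 8*a - z^2 - 2*z)/(2*a*z - 2*a - z^2 + z)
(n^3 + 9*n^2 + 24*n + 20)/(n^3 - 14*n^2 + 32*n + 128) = (n^2 + 7*n + 10)/(n^2 - 16*n + 64)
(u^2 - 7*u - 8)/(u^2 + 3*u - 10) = (u^2 - 7*u - 8)/(u^2 + 3*u - 10)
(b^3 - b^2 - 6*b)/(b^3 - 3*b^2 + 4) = b*(b^2 - b - 6)/(b^3 - 3*b^2 + 4)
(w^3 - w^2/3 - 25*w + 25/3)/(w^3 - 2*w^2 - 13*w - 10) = (3*w^2 + 14*w - 5)/(3*(w^2 + 3*w + 2))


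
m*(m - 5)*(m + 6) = m^3 + m^2 - 30*m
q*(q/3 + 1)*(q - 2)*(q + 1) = q^4/3 + 2*q^3/3 - 5*q^2/3 - 2*q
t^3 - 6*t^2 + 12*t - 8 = (t - 2)^3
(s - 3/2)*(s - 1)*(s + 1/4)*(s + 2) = s^4 - s^3/4 - 29*s^2/8 + 17*s/8 + 3/4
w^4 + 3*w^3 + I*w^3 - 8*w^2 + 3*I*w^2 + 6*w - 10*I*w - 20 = (w - 2)*(w + 5)*(w - I)*(w + 2*I)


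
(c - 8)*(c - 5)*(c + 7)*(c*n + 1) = c^4*n - 6*c^3*n + c^3 - 51*c^2*n - 6*c^2 + 280*c*n - 51*c + 280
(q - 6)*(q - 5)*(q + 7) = q^3 - 4*q^2 - 47*q + 210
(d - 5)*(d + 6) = d^2 + d - 30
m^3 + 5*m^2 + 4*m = m*(m + 1)*(m + 4)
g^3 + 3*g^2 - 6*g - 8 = (g - 2)*(g + 1)*(g + 4)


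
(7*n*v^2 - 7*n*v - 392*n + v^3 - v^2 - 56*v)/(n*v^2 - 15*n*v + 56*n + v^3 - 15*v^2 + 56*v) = (7*n*v + 49*n + v^2 + 7*v)/(n*v - 7*n + v^2 - 7*v)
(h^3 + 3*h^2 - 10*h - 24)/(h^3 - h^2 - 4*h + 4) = (h^2 + h - 12)/(h^2 - 3*h + 2)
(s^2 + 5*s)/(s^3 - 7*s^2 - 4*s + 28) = s*(s + 5)/(s^3 - 7*s^2 - 4*s + 28)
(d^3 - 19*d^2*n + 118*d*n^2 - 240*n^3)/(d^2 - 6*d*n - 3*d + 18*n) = (d^2 - 13*d*n + 40*n^2)/(d - 3)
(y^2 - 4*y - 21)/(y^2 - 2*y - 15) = (y - 7)/(y - 5)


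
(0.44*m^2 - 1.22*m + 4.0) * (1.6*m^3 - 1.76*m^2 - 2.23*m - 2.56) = 0.704*m^5 - 2.7264*m^4 + 7.566*m^3 - 5.4458*m^2 - 5.7968*m - 10.24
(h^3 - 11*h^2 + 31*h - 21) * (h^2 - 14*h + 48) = h^5 - 25*h^4 + 233*h^3 - 983*h^2 + 1782*h - 1008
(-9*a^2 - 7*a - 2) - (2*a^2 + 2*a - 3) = -11*a^2 - 9*a + 1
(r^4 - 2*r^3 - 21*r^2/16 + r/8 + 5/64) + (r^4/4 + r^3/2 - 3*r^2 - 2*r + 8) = 5*r^4/4 - 3*r^3/2 - 69*r^2/16 - 15*r/8 + 517/64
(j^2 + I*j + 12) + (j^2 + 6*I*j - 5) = 2*j^2 + 7*I*j + 7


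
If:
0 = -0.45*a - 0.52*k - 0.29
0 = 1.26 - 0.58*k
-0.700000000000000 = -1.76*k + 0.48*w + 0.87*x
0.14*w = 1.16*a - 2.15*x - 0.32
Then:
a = -3.15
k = 2.17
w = 11.18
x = -2.58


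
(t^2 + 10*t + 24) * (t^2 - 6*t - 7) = t^4 + 4*t^3 - 43*t^2 - 214*t - 168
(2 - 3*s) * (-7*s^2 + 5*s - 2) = 21*s^3 - 29*s^2 + 16*s - 4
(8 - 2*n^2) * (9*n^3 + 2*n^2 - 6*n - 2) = -18*n^5 - 4*n^4 + 84*n^3 + 20*n^2 - 48*n - 16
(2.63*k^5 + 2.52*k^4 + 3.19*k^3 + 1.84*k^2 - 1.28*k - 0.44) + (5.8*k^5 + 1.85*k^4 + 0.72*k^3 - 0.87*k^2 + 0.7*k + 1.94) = 8.43*k^5 + 4.37*k^4 + 3.91*k^3 + 0.97*k^2 - 0.58*k + 1.5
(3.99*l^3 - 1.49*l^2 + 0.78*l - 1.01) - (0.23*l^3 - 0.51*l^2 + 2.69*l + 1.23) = 3.76*l^3 - 0.98*l^2 - 1.91*l - 2.24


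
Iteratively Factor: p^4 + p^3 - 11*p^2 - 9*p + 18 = (p - 1)*(p^3 + 2*p^2 - 9*p - 18) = (p - 3)*(p - 1)*(p^2 + 5*p + 6) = (p - 3)*(p - 1)*(p + 2)*(p + 3)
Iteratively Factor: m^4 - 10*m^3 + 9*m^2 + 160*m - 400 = (m - 5)*(m^3 - 5*m^2 - 16*m + 80) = (m - 5)*(m - 4)*(m^2 - m - 20) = (m - 5)^2*(m - 4)*(m + 4)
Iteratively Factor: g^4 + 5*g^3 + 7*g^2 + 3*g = (g + 1)*(g^3 + 4*g^2 + 3*g) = (g + 1)^2*(g^2 + 3*g) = g*(g + 1)^2*(g + 3)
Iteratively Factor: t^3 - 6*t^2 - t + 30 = (t + 2)*(t^2 - 8*t + 15) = (t - 5)*(t + 2)*(t - 3)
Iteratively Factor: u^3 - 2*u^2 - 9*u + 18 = (u - 3)*(u^2 + u - 6) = (u - 3)*(u - 2)*(u + 3)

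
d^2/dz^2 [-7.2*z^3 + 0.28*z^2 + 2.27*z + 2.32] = 0.56 - 43.2*z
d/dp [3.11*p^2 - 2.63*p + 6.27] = 6.22*p - 2.63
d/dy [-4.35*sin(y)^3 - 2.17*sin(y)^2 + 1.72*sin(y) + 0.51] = (-13.05*sin(y)^2 - 4.34*sin(y) + 1.72)*cos(y)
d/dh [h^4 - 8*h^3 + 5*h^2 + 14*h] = 4*h^3 - 24*h^2 + 10*h + 14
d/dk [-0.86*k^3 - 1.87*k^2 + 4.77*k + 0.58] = -2.58*k^2 - 3.74*k + 4.77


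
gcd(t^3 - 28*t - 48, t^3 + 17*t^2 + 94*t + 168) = t + 4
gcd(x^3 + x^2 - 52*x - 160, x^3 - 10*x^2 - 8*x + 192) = x^2 - 4*x - 32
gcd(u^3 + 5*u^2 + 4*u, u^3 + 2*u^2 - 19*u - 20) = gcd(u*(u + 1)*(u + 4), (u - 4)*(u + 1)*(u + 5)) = u + 1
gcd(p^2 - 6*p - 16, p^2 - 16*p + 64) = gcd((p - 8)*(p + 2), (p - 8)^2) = p - 8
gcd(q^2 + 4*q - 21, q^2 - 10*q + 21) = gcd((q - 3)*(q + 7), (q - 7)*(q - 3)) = q - 3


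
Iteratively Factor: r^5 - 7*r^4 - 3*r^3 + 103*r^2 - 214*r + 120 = (r + 4)*(r^4 - 11*r^3 + 41*r^2 - 61*r + 30) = (r - 3)*(r + 4)*(r^3 - 8*r^2 + 17*r - 10) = (r - 3)*(r - 1)*(r + 4)*(r^2 - 7*r + 10) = (r - 5)*(r - 3)*(r - 1)*(r + 4)*(r - 2)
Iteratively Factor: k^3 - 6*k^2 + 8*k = (k)*(k^2 - 6*k + 8) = k*(k - 4)*(k - 2)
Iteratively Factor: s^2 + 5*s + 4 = (s + 4)*(s + 1)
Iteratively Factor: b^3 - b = (b)*(b^2 - 1) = b*(b + 1)*(b - 1)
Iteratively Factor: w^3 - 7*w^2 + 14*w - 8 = (w - 2)*(w^2 - 5*w + 4) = (w - 4)*(w - 2)*(w - 1)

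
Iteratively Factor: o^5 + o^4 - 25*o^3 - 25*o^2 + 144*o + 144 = (o - 4)*(o^4 + 5*o^3 - 5*o^2 - 45*o - 36) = (o - 4)*(o - 3)*(o^3 + 8*o^2 + 19*o + 12) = (o - 4)*(o - 3)*(o + 4)*(o^2 + 4*o + 3) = (o - 4)*(o - 3)*(o + 1)*(o + 4)*(o + 3)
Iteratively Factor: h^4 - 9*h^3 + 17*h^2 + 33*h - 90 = (h - 3)*(h^3 - 6*h^2 - h + 30) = (h - 3)^2*(h^2 - 3*h - 10) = (h - 5)*(h - 3)^2*(h + 2)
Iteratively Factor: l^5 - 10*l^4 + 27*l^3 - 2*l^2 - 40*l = (l + 1)*(l^4 - 11*l^3 + 38*l^2 - 40*l) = l*(l + 1)*(l^3 - 11*l^2 + 38*l - 40) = l*(l - 2)*(l + 1)*(l^2 - 9*l + 20) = l*(l - 4)*(l - 2)*(l + 1)*(l - 5)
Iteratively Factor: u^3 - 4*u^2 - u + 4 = (u - 1)*(u^2 - 3*u - 4) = (u - 1)*(u + 1)*(u - 4)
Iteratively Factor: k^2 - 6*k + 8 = (k - 2)*(k - 4)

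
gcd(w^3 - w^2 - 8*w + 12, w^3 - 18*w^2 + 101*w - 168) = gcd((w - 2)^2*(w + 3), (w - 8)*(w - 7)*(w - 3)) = 1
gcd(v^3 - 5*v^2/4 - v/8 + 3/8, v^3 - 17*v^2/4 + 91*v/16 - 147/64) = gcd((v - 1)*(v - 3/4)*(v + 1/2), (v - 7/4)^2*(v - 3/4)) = v - 3/4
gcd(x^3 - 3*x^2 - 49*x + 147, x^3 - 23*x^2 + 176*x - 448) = x - 7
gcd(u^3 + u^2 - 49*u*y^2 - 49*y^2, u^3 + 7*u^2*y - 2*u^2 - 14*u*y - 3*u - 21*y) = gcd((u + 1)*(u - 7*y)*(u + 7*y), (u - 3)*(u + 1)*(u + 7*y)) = u^2 + 7*u*y + u + 7*y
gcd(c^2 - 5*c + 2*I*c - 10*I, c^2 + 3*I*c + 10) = 1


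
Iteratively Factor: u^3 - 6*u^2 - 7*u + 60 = (u + 3)*(u^2 - 9*u + 20) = (u - 5)*(u + 3)*(u - 4)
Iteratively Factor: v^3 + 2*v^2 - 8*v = (v)*(v^2 + 2*v - 8) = v*(v - 2)*(v + 4)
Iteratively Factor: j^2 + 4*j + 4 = (j + 2)*(j + 2)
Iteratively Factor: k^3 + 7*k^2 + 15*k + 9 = (k + 1)*(k^2 + 6*k + 9) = (k + 1)*(k + 3)*(k + 3)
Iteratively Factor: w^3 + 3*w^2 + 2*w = (w)*(w^2 + 3*w + 2) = w*(w + 1)*(w + 2)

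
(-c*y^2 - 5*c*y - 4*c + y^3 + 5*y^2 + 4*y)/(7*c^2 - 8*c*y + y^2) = (y^2 + 5*y + 4)/(-7*c + y)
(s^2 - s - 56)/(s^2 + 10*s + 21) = (s - 8)/(s + 3)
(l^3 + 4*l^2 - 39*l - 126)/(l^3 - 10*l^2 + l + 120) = (l^2 + l - 42)/(l^2 - 13*l + 40)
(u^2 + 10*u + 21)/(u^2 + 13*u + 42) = (u + 3)/(u + 6)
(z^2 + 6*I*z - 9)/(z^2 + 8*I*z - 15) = (z + 3*I)/(z + 5*I)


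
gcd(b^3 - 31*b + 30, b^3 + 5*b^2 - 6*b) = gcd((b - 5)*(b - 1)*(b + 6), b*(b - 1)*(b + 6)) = b^2 + 5*b - 6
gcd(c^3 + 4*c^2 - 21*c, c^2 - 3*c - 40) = 1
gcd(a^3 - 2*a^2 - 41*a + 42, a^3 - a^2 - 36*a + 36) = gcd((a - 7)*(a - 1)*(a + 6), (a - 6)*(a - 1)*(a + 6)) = a^2 + 5*a - 6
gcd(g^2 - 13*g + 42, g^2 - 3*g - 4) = 1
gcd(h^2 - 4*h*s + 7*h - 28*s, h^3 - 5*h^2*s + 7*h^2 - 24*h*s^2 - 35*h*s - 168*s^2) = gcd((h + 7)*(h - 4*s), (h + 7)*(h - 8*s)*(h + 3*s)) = h + 7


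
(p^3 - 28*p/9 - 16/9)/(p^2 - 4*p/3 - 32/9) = (3*p^2 - 4*p - 4)/(3*p - 8)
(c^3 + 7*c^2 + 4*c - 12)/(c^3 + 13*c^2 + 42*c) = (c^2 + c - 2)/(c*(c + 7))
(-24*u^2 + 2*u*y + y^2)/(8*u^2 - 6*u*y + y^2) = (6*u + y)/(-2*u + y)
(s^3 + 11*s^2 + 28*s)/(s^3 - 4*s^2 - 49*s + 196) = s*(s + 4)/(s^2 - 11*s + 28)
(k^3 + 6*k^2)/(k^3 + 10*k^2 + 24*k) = k/(k + 4)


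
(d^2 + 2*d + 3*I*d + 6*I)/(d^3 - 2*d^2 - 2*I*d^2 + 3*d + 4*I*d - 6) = (d^2 + d*(2 + 3*I) + 6*I)/(d^3 - 2*d^2*(1 + I) + d*(3 + 4*I) - 6)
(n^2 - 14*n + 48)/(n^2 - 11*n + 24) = (n - 6)/(n - 3)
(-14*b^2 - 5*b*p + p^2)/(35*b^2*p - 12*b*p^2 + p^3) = (2*b + p)/(p*(-5*b + p))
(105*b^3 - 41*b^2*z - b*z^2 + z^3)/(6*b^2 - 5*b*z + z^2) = (-35*b^2 + 2*b*z + z^2)/(-2*b + z)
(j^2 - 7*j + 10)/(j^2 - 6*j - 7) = (-j^2 + 7*j - 10)/(-j^2 + 6*j + 7)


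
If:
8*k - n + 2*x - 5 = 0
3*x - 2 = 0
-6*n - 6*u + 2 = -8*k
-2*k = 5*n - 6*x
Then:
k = 67/126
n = 37/63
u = 86/189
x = 2/3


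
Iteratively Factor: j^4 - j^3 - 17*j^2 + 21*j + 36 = (j - 3)*(j^3 + 2*j^2 - 11*j - 12) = (j - 3)*(j + 4)*(j^2 - 2*j - 3) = (j - 3)*(j + 1)*(j + 4)*(j - 3)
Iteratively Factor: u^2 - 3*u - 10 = (u + 2)*(u - 5)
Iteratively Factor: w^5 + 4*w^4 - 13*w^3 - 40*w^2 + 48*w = (w - 3)*(w^4 + 7*w^3 + 8*w^2 - 16*w) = (w - 3)*(w + 4)*(w^3 + 3*w^2 - 4*w) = (w - 3)*(w + 4)^2*(w^2 - w) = w*(w - 3)*(w + 4)^2*(w - 1)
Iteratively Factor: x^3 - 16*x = (x - 4)*(x^2 + 4*x) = x*(x - 4)*(x + 4)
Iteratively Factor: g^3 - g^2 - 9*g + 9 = (g - 3)*(g^2 + 2*g - 3) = (g - 3)*(g + 3)*(g - 1)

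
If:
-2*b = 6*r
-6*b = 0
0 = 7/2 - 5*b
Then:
No Solution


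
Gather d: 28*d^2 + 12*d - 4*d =28*d^2 + 8*d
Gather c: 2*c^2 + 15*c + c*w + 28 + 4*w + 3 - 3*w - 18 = 2*c^2 + c*(w + 15) + w + 13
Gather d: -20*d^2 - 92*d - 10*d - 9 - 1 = -20*d^2 - 102*d - 10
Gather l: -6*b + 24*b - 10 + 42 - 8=18*b + 24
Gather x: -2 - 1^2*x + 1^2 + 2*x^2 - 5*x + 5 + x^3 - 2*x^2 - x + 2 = x^3 - 7*x + 6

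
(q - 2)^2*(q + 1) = q^3 - 3*q^2 + 4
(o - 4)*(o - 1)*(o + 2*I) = o^3 - 5*o^2 + 2*I*o^2 + 4*o - 10*I*o + 8*I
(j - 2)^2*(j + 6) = j^3 + 2*j^2 - 20*j + 24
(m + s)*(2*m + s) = 2*m^2 + 3*m*s + s^2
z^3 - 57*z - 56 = (z - 8)*(z + 1)*(z + 7)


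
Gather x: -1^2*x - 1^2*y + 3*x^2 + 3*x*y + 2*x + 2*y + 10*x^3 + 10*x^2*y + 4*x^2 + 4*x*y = 10*x^3 + x^2*(10*y + 7) + x*(7*y + 1) + y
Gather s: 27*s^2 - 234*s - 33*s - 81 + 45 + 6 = 27*s^2 - 267*s - 30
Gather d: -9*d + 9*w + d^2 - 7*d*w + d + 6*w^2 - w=d^2 + d*(-7*w - 8) + 6*w^2 + 8*w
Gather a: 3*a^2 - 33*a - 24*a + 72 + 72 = 3*a^2 - 57*a + 144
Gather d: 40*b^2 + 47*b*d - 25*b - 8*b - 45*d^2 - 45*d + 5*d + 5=40*b^2 - 33*b - 45*d^2 + d*(47*b - 40) + 5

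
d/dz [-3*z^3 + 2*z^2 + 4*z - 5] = -9*z^2 + 4*z + 4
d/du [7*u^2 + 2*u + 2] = 14*u + 2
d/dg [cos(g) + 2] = -sin(g)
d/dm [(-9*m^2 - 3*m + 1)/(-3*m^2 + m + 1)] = 2*(-9*m^2 - 6*m - 2)/(9*m^4 - 6*m^3 - 5*m^2 + 2*m + 1)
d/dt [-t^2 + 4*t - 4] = 4 - 2*t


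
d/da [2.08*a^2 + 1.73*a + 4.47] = 4.16*a + 1.73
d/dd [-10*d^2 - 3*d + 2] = -20*d - 3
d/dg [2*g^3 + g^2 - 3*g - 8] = 6*g^2 + 2*g - 3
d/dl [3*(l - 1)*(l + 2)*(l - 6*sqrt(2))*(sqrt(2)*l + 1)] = 12*sqrt(2)*l^3 - 99*l^2 + 9*sqrt(2)*l^2 - 48*sqrt(2)*l - 66*l - 18*sqrt(2) + 66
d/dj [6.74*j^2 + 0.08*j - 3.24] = 13.48*j + 0.08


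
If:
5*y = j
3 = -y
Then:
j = -15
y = -3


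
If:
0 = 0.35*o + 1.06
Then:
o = -3.03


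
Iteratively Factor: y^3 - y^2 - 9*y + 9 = (y + 3)*(y^2 - 4*y + 3) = (y - 3)*(y + 3)*(y - 1)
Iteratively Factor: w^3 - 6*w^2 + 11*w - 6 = (w - 3)*(w^2 - 3*w + 2) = (w - 3)*(w - 2)*(w - 1)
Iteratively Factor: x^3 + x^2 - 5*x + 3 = (x + 3)*(x^2 - 2*x + 1) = (x - 1)*(x + 3)*(x - 1)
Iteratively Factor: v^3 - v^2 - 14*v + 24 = (v - 3)*(v^2 + 2*v - 8) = (v - 3)*(v - 2)*(v + 4)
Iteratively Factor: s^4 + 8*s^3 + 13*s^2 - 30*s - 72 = (s + 3)*(s^3 + 5*s^2 - 2*s - 24) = (s + 3)^2*(s^2 + 2*s - 8) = (s + 3)^2*(s + 4)*(s - 2)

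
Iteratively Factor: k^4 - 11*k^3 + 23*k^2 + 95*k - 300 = (k - 5)*(k^3 - 6*k^2 - 7*k + 60) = (k - 5)*(k + 3)*(k^2 - 9*k + 20) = (k - 5)*(k - 4)*(k + 3)*(k - 5)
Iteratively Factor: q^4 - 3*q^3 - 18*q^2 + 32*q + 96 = (q - 4)*(q^3 + q^2 - 14*q - 24) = (q - 4)*(q + 3)*(q^2 - 2*q - 8) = (q - 4)^2*(q + 3)*(q + 2)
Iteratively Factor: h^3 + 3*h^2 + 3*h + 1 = (h + 1)*(h^2 + 2*h + 1) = (h + 1)^2*(h + 1)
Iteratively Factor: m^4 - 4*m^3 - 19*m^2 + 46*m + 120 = (m + 2)*(m^3 - 6*m^2 - 7*m + 60) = (m + 2)*(m + 3)*(m^2 - 9*m + 20) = (m - 4)*(m + 2)*(m + 3)*(m - 5)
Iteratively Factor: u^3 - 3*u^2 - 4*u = (u + 1)*(u^2 - 4*u) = u*(u + 1)*(u - 4)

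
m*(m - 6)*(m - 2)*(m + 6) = m^4 - 2*m^3 - 36*m^2 + 72*m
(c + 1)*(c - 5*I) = c^2 + c - 5*I*c - 5*I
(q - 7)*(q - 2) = q^2 - 9*q + 14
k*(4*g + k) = 4*g*k + k^2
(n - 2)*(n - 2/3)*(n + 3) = n^3 + n^2/3 - 20*n/3 + 4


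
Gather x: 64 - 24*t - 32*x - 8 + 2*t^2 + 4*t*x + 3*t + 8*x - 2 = 2*t^2 - 21*t + x*(4*t - 24) + 54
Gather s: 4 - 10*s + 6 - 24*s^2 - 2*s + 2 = -24*s^2 - 12*s + 12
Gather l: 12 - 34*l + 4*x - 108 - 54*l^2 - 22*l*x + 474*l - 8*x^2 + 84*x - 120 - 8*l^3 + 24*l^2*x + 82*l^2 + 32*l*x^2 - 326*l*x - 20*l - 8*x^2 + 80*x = -8*l^3 + l^2*(24*x + 28) + l*(32*x^2 - 348*x + 420) - 16*x^2 + 168*x - 216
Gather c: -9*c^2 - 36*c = -9*c^2 - 36*c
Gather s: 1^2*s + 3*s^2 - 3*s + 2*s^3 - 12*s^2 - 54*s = 2*s^3 - 9*s^2 - 56*s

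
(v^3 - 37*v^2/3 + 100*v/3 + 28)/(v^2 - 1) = (3*v^3 - 37*v^2 + 100*v + 84)/(3*(v^2 - 1))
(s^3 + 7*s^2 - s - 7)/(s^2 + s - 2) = (s^2 + 8*s + 7)/(s + 2)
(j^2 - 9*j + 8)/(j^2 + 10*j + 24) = (j^2 - 9*j + 8)/(j^2 + 10*j + 24)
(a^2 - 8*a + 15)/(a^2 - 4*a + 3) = (a - 5)/(a - 1)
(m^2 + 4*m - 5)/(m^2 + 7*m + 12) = (m^2 + 4*m - 5)/(m^2 + 7*m + 12)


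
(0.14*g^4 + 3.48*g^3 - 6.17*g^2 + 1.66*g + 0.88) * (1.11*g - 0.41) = 0.1554*g^5 + 3.8054*g^4 - 8.2755*g^3 + 4.3723*g^2 + 0.2962*g - 0.3608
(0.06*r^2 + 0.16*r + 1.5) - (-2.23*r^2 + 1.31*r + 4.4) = 2.29*r^2 - 1.15*r - 2.9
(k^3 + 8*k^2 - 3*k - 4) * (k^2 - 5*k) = k^5 + 3*k^4 - 43*k^3 + 11*k^2 + 20*k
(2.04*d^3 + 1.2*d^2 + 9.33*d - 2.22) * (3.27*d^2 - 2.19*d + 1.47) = 6.6708*d^5 - 0.5436*d^4 + 30.8799*d^3 - 25.9281*d^2 + 18.5769*d - 3.2634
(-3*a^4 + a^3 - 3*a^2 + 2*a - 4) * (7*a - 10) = -21*a^5 + 37*a^4 - 31*a^3 + 44*a^2 - 48*a + 40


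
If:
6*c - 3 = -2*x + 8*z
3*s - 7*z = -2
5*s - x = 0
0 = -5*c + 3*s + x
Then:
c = 148/283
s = 185/566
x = 925/566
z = 241/566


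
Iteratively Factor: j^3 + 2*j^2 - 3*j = (j)*(j^2 + 2*j - 3) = j*(j - 1)*(j + 3)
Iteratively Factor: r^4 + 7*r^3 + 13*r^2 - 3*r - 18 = (r + 3)*(r^3 + 4*r^2 + r - 6) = (r + 2)*(r + 3)*(r^2 + 2*r - 3) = (r - 1)*(r + 2)*(r + 3)*(r + 3)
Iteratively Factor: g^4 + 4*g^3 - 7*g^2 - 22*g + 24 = (g - 2)*(g^3 + 6*g^2 + 5*g - 12) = (g - 2)*(g + 3)*(g^2 + 3*g - 4) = (g - 2)*(g + 3)*(g + 4)*(g - 1)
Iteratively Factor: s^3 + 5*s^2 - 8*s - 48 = (s - 3)*(s^2 + 8*s + 16) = (s - 3)*(s + 4)*(s + 4)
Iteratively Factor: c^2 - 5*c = (c)*(c - 5)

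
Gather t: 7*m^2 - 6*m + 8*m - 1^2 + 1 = 7*m^2 + 2*m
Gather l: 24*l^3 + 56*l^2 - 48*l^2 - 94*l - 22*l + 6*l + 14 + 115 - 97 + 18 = 24*l^3 + 8*l^2 - 110*l + 50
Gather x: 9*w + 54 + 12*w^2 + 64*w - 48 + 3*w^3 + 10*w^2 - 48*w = 3*w^3 + 22*w^2 + 25*w + 6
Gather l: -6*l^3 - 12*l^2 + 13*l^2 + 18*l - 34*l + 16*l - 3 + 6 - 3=-6*l^3 + l^2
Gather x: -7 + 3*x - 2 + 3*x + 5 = 6*x - 4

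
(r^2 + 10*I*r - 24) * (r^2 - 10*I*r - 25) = r^4 + 51*r^2 - 10*I*r + 600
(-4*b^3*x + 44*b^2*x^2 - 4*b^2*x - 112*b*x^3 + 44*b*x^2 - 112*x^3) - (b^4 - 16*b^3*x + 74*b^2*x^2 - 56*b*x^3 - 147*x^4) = -b^4 + 12*b^3*x - 30*b^2*x^2 - 4*b^2*x - 56*b*x^3 + 44*b*x^2 + 147*x^4 - 112*x^3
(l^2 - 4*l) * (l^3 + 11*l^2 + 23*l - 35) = l^5 + 7*l^4 - 21*l^3 - 127*l^2 + 140*l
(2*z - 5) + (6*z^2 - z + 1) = 6*z^2 + z - 4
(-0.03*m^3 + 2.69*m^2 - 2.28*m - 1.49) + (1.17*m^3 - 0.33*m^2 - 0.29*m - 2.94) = 1.14*m^3 + 2.36*m^2 - 2.57*m - 4.43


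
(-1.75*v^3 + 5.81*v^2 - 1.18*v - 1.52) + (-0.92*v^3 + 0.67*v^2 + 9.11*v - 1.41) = -2.67*v^3 + 6.48*v^2 + 7.93*v - 2.93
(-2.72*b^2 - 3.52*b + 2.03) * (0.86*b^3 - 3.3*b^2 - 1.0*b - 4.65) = -2.3392*b^5 + 5.9488*b^4 + 16.0818*b^3 + 9.469*b^2 + 14.338*b - 9.4395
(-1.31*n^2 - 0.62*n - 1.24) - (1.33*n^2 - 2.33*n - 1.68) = -2.64*n^2 + 1.71*n + 0.44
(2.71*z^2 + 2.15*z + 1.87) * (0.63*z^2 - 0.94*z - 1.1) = 1.7073*z^4 - 1.1929*z^3 - 3.8239*z^2 - 4.1228*z - 2.057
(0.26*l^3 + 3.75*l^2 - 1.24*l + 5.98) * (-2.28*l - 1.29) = -0.5928*l^4 - 8.8854*l^3 - 2.0103*l^2 - 12.0348*l - 7.7142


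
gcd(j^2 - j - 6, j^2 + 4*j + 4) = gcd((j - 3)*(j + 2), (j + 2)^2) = j + 2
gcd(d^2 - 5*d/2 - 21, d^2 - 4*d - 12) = d - 6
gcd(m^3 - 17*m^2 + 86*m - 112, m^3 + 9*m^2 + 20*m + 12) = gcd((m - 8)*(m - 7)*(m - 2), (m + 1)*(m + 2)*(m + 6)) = 1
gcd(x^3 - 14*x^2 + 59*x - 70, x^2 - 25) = x - 5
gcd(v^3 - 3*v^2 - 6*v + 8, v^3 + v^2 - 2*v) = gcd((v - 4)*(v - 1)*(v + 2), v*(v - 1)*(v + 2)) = v^2 + v - 2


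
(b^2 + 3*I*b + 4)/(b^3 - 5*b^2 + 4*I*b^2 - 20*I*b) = (b - I)/(b*(b - 5))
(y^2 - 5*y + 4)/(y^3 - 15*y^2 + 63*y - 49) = (y - 4)/(y^2 - 14*y + 49)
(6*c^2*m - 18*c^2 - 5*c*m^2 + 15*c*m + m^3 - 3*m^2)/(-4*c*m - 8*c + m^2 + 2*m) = (-6*c^2*m + 18*c^2 + 5*c*m^2 - 15*c*m - m^3 + 3*m^2)/(4*c*m + 8*c - m^2 - 2*m)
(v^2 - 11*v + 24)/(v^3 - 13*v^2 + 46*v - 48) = 1/(v - 2)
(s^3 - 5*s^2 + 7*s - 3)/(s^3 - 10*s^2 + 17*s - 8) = (s - 3)/(s - 8)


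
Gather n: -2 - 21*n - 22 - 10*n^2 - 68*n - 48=-10*n^2 - 89*n - 72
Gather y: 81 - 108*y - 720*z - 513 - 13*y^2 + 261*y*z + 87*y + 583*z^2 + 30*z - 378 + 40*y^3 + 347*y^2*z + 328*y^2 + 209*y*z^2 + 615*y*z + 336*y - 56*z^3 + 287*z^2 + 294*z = 40*y^3 + y^2*(347*z + 315) + y*(209*z^2 + 876*z + 315) - 56*z^3 + 870*z^2 - 396*z - 810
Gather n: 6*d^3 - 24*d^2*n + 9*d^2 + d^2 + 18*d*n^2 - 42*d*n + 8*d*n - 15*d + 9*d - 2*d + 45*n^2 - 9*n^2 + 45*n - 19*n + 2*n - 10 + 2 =6*d^3 + 10*d^2 - 8*d + n^2*(18*d + 36) + n*(-24*d^2 - 34*d + 28) - 8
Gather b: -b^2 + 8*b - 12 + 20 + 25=-b^2 + 8*b + 33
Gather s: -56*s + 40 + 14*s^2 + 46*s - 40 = 14*s^2 - 10*s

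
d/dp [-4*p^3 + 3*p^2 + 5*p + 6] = -12*p^2 + 6*p + 5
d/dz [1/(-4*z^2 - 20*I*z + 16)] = (2*z + 5*I)/(4*(z^2 + 5*I*z - 4)^2)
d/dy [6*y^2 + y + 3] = 12*y + 1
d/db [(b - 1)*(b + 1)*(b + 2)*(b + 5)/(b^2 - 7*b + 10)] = 2*(b^5 - 7*b^4 - 29*b^3 + 77*b^2 + 100*b - 70)/(b^4 - 14*b^3 + 69*b^2 - 140*b + 100)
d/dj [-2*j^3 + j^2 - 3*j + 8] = -6*j^2 + 2*j - 3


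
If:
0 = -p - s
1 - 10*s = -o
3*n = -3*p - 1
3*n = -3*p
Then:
No Solution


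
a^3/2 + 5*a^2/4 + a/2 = a*(a/2 + 1)*(a + 1/2)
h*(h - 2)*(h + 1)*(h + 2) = h^4 + h^3 - 4*h^2 - 4*h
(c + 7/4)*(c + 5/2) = c^2 + 17*c/4 + 35/8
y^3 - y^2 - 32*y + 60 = (y - 5)*(y - 2)*(y + 6)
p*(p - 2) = p^2 - 2*p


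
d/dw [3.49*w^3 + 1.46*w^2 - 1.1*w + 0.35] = 10.47*w^2 + 2.92*w - 1.1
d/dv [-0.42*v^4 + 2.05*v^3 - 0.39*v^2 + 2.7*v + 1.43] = -1.68*v^3 + 6.15*v^2 - 0.78*v + 2.7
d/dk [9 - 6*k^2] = -12*k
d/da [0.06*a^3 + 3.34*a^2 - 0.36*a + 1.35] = 0.18*a^2 + 6.68*a - 0.36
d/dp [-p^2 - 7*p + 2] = -2*p - 7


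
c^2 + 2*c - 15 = (c - 3)*(c + 5)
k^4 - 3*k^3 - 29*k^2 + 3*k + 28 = (k - 7)*(k - 1)*(k + 1)*(k + 4)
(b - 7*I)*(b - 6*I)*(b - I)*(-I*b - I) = -I*b^4 - 14*b^3 - I*b^3 - 14*b^2 + 55*I*b^2 + 42*b + 55*I*b + 42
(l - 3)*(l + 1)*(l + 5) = l^3 + 3*l^2 - 13*l - 15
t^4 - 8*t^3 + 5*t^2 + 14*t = t*(t - 7)*(t - 2)*(t + 1)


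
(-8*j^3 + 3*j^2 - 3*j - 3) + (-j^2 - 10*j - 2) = -8*j^3 + 2*j^2 - 13*j - 5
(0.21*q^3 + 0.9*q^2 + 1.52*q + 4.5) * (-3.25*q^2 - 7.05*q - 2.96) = -0.6825*q^5 - 4.4055*q^4 - 11.9066*q^3 - 28.005*q^2 - 36.2242*q - 13.32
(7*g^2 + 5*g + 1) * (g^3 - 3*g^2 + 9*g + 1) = 7*g^5 - 16*g^4 + 49*g^3 + 49*g^2 + 14*g + 1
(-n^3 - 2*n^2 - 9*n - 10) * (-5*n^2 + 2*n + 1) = 5*n^5 + 8*n^4 + 40*n^3 + 30*n^2 - 29*n - 10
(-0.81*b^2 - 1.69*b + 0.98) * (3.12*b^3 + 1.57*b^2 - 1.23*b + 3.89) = -2.5272*b^5 - 6.5445*b^4 + 1.4006*b^3 + 0.466399999999999*b^2 - 7.7795*b + 3.8122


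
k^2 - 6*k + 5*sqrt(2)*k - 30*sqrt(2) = (k - 6)*(k + 5*sqrt(2))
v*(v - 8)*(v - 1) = v^3 - 9*v^2 + 8*v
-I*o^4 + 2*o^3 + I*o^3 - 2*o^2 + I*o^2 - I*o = o*(o + I)^2*(-I*o + I)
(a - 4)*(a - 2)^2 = a^3 - 8*a^2 + 20*a - 16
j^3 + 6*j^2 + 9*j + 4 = (j + 1)^2*(j + 4)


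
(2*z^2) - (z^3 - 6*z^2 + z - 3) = -z^3 + 8*z^2 - z + 3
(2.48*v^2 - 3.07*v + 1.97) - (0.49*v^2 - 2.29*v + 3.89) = 1.99*v^2 - 0.78*v - 1.92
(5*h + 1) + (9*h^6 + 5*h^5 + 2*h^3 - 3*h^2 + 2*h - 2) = 9*h^6 + 5*h^5 + 2*h^3 - 3*h^2 + 7*h - 1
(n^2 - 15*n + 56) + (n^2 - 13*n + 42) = 2*n^2 - 28*n + 98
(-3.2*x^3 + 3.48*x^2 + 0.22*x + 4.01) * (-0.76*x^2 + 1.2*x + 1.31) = 2.432*x^5 - 6.4848*x^4 - 0.1832*x^3 + 1.7752*x^2 + 5.1002*x + 5.2531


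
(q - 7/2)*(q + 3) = q^2 - q/2 - 21/2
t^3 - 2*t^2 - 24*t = t*(t - 6)*(t + 4)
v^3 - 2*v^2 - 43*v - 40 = (v - 8)*(v + 1)*(v + 5)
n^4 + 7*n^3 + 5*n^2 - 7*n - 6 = (n - 1)*(n + 1)^2*(n + 6)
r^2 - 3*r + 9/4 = (r - 3/2)^2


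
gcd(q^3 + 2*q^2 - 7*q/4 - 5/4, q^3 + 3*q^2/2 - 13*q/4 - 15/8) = q^2 + 3*q + 5/4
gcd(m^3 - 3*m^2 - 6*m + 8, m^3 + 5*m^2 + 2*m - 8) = m^2 + m - 2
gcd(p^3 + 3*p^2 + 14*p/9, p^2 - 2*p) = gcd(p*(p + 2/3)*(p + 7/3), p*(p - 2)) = p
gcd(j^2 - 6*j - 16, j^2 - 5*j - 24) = j - 8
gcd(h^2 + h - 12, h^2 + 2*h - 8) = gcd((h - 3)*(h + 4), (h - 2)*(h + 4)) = h + 4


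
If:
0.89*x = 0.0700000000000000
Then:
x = 0.08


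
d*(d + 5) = d^2 + 5*d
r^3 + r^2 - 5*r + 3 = (r - 1)^2*(r + 3)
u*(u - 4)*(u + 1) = u^3 - 3*u^2 - 4*u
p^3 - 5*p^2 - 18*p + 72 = (p - 6)*(p - 3)*(p + 4)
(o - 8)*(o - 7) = o^2 - 15*o + 56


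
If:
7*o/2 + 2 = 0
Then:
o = -4/7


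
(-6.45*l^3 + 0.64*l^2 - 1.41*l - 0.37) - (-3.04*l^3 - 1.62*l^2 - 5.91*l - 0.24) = -3.41*l^3 + 2.26*l^2 + 4.5*l - 0.13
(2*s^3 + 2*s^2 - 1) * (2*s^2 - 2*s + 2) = 4*s^5 + 2*s^2 + 2*s - 2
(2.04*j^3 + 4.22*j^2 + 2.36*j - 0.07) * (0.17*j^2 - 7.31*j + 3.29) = 0.3468*j^5 - 14.195*j^4 - 23.7354*j^3 - 3.3797*j^2 + 8.2761*j - 0.2303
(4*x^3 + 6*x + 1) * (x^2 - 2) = 4*x^5 - 2*x^3 + x^2 - 12*x - 2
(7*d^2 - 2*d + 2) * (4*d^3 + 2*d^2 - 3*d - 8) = 28*d^5 + 6*d^4 - 17*d^3 - 46*d^2 + 10*d - 16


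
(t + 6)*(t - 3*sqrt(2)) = t^2 - 3*sqrt(2)*t + 6*t - 18*sqrt(2)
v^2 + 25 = (v - 5*I)*(v + 5*I)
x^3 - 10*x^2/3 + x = x*(x - 3)*(x - 1/3)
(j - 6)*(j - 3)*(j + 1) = j^3 - 8*j^2 + 9*j + 18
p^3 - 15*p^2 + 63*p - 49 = (p - 7)^2*(p - 1)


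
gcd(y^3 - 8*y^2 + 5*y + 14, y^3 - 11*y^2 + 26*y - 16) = y - 2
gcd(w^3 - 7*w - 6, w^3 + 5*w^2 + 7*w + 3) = w + 1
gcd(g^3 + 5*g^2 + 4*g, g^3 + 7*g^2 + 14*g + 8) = g^2 + 5*g + 4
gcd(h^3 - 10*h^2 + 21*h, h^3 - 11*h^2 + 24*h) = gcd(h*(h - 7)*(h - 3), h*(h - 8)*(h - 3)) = h^2 - 3*h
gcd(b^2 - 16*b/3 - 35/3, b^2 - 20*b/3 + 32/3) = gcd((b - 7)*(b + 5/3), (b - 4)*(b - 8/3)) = 1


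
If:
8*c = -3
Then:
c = -3/8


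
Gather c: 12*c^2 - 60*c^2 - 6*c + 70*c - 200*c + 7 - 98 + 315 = -48*c^2 - 136*c + 224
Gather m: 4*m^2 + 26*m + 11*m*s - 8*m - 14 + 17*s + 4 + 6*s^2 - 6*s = 4*m^2 + m*(11*s + 18) + 6*s^2 + 11*s - 10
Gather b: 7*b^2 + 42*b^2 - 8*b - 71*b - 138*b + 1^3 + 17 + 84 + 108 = 49*b^2 - 217*b + 210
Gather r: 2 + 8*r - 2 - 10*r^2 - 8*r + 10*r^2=0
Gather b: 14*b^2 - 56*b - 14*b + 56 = 14*b^2 - 70*b + 56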